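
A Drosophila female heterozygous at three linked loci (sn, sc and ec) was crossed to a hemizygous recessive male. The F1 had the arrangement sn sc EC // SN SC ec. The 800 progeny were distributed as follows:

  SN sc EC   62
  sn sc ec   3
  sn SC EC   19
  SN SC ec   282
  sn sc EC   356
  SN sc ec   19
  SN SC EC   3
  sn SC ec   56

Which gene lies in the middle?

ec

The two rarest classes, sn sc ec and SN SC EC, are the double crossovers. Comparing them with the parentals, only the ec allele has switched, so ec is the middle locus and the order is sc – ec – sn.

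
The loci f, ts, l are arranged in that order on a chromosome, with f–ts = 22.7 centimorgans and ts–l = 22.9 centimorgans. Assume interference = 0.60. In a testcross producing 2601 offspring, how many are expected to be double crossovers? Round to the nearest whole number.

54

Map distances give recombination frequencies of 0.227 and 0.229 for the two intervals.
With interference 0.60 (so coincidence = 0.40), expected double-crossover frequency = 0.227 × 0.229 × 0.40 = 0.02079.
Expected number = 0.02079 × 2601 = 54.08 ≈ 54.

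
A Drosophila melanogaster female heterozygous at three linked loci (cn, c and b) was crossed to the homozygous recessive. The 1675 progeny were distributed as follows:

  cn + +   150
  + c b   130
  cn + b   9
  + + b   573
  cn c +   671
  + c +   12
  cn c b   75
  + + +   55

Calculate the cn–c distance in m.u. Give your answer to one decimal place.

The two most frequent reciprocal classes, cn c + and + + b, are the parental types, so the F1 was cn c + / + + b.
The two rarest classes, + c + and cn + b, are the double crossovers. Comparing them with the parentals, only the cn allele has switched, so cn is the middle locus and the order is c – cn – b.
Crossovers in the c–cn interval produce the single-crossover classes cn + + and + c b (150 + 130 = 280) plus the double crossovers (21).
RF(c–cn) = (280 + 21) / 1675 = 301/1675 = 0.1797 → 18.0 m.u.

18.0 m.u.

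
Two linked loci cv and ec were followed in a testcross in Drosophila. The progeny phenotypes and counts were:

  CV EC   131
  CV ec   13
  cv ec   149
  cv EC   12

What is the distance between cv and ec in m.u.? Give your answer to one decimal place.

The two most frequent classes, CV EC (131) and cv ec (149), are the parental types, so the F1 was CV EC / cv ec.
The recombinant classes are CV ec and cv EC: 13 + 12 = 25.
Recombination frequency = 25/305 = 0.0820 ≈ 8.2%, i.e. 8.2 m.u.

8.2 m.u.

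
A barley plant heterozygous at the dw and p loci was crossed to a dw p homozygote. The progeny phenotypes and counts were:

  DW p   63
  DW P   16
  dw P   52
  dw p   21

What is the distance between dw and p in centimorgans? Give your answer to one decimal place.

24.3 centimorgans

The two most frequent classes, DW p (63) and dw P (52), are the parental types, so the F1 was DW p / dw P.
The recombinant classes are DW P and dw p: 16 + 21 = 37.
Recombination frequency = 37/152 = 0.2434 ≈ 24.3%, i.e. 24.3 centimorgans.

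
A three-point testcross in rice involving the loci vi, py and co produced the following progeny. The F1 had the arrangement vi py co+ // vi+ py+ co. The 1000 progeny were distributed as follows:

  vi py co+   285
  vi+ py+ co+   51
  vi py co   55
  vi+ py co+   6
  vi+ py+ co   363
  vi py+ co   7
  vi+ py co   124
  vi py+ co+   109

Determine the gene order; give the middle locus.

vi

The two rarest classes, vi+ py co+ and vi py+ co, are the double crossovers. Comparing them with the parentals, only the vi allele has switched, so vi is the middle locus and the order is py – vi – co.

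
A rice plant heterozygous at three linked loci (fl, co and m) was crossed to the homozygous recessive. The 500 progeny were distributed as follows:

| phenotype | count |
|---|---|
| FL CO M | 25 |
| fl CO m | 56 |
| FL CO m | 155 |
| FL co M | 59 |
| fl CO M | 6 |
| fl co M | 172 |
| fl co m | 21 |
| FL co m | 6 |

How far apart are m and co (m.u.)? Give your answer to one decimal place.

11.6 m.u.

The two most frequent reciprocal classes, FL CO m and fl co M, are the parental types, so the F1 was FL CO m / fl co M.
The two rarest classes, FL co m and fl CO M, are the double crossovers. Comparing them with the parentals, only the co allele has switched, so co is the middle locus and the order is fl – co – m.
Crossovers in the co–m interval produce the single-crossover classes FL CO M and fl co m (25 + 21 = 46) plus the double crossovers (12).
RF(co–m) = (46 + 12) / 500 = 58/500 = 0.1160 → 11.6 m.u.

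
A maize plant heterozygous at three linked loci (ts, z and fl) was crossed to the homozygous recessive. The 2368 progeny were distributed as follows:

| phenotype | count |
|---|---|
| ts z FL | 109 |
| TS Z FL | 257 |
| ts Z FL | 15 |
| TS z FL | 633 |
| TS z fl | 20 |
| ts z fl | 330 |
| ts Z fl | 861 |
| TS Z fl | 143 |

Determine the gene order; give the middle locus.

fl

The two most frequent reciprocal classes, ts Z fl and TS z FL, are the parental types, so the F1 was ts Z fl / TS z FL.
The two rarest classes, ts Z FL and TS z fl, are the double crossovers. Comparing them with the parentals, only the fl allele has switched, so fl is the middle locus and the order is z – fl – ts.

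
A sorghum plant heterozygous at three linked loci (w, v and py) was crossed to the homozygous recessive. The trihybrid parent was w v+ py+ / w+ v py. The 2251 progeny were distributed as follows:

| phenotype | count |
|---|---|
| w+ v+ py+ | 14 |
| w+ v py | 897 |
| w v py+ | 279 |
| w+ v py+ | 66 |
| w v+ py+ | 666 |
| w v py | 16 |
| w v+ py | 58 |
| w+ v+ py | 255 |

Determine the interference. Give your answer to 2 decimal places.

0.22

The two rarest classes, w+ v+ py+ and w v py, are the double crossovers. Comparing them with the parentals, only the w allele has switched, so w is the middle locus and the order is py – w – v.
py–w: (124 + 30)/2251 = 0.0684; w–v: (534 + 30)/2251 = 0.2506.
Expected DCO frequency = 0.0684 × 0.2506 ≈ 0.01714; observed = 30/2251 ≈ 0.01333.
Coefficient of coincidence = 0.01333/0.01714 ≈ 0.78; interference = 1 − 0.78 = 0.22.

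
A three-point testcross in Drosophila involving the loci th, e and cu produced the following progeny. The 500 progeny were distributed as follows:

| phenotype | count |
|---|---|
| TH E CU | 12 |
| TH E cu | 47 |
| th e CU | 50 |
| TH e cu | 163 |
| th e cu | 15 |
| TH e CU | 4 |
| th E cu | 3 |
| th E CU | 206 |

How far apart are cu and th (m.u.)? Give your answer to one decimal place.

6.8 m.u.

The two most frequent reciprocal classes, th E CU and TH e cu, are the parental types, so the F1 was th E CU / TH e cu.
The two rarest classes, th E cu and TH e CU, are the double crossovers. Comparing them with the parentals, only the cu allele has switched, so cu is the middle locus and the order is th – cu – e.
Crossovers in the th–cu interval produce the single-crossover classes TH E CU and th e cu (12 + 15 = 27) plus the double crossovers (7).
RF(th–cu) = (27 + 7) / 500 = 34/500 = 0.0680 → 6.8 m.u.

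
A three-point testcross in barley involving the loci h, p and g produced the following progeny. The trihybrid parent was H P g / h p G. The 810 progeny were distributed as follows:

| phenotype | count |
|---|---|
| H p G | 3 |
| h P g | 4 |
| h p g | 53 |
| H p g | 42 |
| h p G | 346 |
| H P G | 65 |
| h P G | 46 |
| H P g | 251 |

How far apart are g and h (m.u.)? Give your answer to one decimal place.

15.4 m.u.

The two rarest classes, h P g and H p G, are the double crossovers. Comparing them with the parentals, only the h allele has switched, so h is the middle locus and the order is g – h – p.
Crossovers in the g–h interval produce the single-crossover classes H P G and h p g (65 + 53 = 118) plus the double crossovers (7).
RF(g–h) = (118 + 7) / 810 = 125/810 = 0.1543 → 15.4 m.u.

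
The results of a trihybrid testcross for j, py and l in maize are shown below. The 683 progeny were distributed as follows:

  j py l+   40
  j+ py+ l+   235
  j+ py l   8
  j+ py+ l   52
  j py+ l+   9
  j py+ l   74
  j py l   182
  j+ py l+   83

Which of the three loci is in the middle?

j

The two most frequent reciprocal classes, j py l and j+ py+ l+, are the parental types, so the F1 was j py l / j+ py+ l+.
The two rarest classes, j+ py l and j py+ l+, are the double crossovers. Comparing them with the parentals, only the j allele has switched, so j is the middle locus and the order is py – j – l.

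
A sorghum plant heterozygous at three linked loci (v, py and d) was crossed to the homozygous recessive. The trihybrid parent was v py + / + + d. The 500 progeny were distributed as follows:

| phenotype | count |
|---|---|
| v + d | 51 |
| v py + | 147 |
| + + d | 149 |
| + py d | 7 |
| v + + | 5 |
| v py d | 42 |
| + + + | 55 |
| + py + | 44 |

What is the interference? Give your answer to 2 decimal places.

0.49

The two rarest classes, v + + and + py d, are the double crossovers. Comparing them with the parentals, only the py allele has switched, so py is the middle locus and the order is v – py – d.
v–py: (95 + 12)/500 = 0.2140; py–d: (97 + 12)/500 = 0.2180.
Expected DCO frequency = 0.2140 × 0.2180 ≈ 0.04665; observed = 12/500 ≈ 0.02400.
Coefficient of coincidence = 0.02400/0.04665 ≈ 0.51; interference = 1 − 0.51 = 0.49.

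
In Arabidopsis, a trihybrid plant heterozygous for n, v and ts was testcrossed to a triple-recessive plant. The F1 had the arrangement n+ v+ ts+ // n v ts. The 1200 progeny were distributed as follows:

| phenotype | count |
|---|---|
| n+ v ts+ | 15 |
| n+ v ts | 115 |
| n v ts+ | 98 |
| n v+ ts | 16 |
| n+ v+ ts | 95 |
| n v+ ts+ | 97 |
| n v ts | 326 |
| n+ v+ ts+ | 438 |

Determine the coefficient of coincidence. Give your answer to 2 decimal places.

0.68

The two rarest classes, n+ v ts+ and n v+ ts, are the double crossovers. Comparing them with the parentals, only the v allele has switched, so v is the middle locus and the order is ts – v – n.
ts–v: (193 + 31)/1200 = 0.1867; v–n: (212 + 31)/1200 = 0.2025.
Expected DCO frequency = 0.1867 × 0.2025 ≈ 0.03781; observed = 31/1200 ≈ 0.02583.
Coefficient of coincidence = 0.02583/0.03781 ≈ 0.68.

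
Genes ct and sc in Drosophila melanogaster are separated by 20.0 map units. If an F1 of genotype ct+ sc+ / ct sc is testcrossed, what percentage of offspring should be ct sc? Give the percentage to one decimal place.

A map distance of 20.0 map units corresponds to a recombination frequency of 0.200.
The F1 is ct+ sc+ / ct sc, so ct sc is a parental gamete class with expected frequency (1 − r)/2 = 0.800/2 = 0.4000.
That is 0.4000 = 40.0% of the progeny.

40.0%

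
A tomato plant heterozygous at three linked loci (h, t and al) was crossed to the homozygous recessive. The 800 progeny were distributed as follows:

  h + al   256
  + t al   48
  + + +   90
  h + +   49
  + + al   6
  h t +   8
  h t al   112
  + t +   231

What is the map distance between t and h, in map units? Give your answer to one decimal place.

27.0 map units

The two most frequent reciprocal classes, h + al and + t +, are the parental types, so the F1 was h + al / + t +.
The two rarest classes, + + al and h t +, are the double crossovers. Comparing them with the parentals, only the h allele has switched, so h is the middle locus and the order is t – h – al.
Crossovers in the t–h interval produce the single-crossover classes h t al and + + + (112 + 90 = 202) plus the double crossovers (14).
RF(t–h) = (202 + 14) / 800 = 216/800 = 0.2700 → 27.0 map units.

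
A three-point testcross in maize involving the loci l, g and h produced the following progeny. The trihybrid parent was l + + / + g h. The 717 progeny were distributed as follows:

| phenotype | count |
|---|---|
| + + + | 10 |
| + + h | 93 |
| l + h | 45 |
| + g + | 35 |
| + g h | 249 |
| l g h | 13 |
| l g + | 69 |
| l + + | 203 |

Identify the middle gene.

l

The two rarest classes, + + + and l g h, are the double crossovers. Comparing them with the parentals, only the l allele has switched, so l is the middle locus and the order is g – l – h.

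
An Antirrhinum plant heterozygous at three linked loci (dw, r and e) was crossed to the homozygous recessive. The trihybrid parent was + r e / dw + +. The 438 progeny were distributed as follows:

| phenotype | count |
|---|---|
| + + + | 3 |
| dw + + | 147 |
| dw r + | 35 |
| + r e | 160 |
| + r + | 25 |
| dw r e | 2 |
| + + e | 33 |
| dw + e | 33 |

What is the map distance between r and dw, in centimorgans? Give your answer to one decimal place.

16.7 centimorgans

The two rarest classes, dw r e and + + +, are the double crossovers. Comparing them with the parentals, only the dw allele has switched, so dw is the middle locus and the order is e – dw – r.
Crossovers in the dw–r interval produce the single-crossover classes + + e and dw r + (33 + 35 = 68) plus the double crossovers (5).
RF(dw–r) = (68 + 5) / 438 = 73/438 = 0.1667 → 16.7 centimorgans.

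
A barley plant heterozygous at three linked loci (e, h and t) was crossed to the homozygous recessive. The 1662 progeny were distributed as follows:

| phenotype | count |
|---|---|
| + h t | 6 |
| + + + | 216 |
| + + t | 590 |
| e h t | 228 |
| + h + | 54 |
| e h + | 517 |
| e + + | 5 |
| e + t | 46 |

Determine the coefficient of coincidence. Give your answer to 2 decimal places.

The two most frequent reciprocal classes, e h + and + + t, are the parental types, so the F1 was e h + / + + t.
The two rarest classes, e + + and + h t, are the double crossovers. Comparing them with the parentals, only the h allele has switched, so h is the middle locus and the order is t – h – e.
t–h: (444 + 11)/1662 = 0.2738; h–e: (100 + 11)/1662 = 0.0668.
Expected DCO frequency = 0.2738 × 0.0668 ≈ 0.01829; observed = 11/1662 ≈ 0.00662.
Coefficient of coincidence = 0.00662/0.01829 ≈ 0.36.

0.36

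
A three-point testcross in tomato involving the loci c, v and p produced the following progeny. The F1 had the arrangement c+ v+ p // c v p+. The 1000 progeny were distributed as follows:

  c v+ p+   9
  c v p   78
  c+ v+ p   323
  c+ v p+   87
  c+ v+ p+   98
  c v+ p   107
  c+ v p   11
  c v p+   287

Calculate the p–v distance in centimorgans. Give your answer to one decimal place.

The two rarest classes, c+ v p and c v+ p+, are the double crossovers. Comparing them with the parentals, only the v allele has switched, so v is the middle locus and the order is p – v – c.
Crossovers in the p–v interval produce the single-crossover classes c+ v+ p+ and c v p (98 + 78 = 176) plus the double crossovers (20).
RF(p–v) = (176 + 20) / 1000 = 196/1000 = 0.1960 → 19.6 centimorgans.

19.6 centimorgans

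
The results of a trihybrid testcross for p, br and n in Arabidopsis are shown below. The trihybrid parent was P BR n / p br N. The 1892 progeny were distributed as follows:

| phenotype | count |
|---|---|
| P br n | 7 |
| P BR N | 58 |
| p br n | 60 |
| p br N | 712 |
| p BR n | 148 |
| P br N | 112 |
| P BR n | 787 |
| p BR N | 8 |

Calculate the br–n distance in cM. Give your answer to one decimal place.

7.0 cM

The two rarest classes, P br n and p BR N, are the double crossovers. Comparing them with the parentals, only the br allele has switched, so br is the middle locus and the order is p – br – n.
Crossovers in the br–n interval produce the single-crossover classes P BR N and p br n (58 + 60 = 118) plus the double crossovers (15).
RF(br–n) = (118 + 15) / 1892 = 133/1892 = 0.0703 → 7.0 cM.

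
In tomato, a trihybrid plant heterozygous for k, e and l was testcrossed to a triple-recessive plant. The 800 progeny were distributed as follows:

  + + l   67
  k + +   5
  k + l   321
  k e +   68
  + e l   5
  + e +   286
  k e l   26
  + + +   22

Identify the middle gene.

l

The two most frequent reciprocal classes, k + l and + e +, are the parental types, so the F1 was k + l / + e +.
The two rarest classes, k + + and + e l, are the double crossovers. Comparing them with the parentals, only the l allele has switched, so l is the middle locus and the order is k – l – e.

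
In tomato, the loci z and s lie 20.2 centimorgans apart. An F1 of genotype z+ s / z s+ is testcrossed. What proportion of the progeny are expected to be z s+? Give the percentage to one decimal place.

39.9%

A map distance of 20.2 centimorgans corresponds to a recombination frequency of 0.202.
The F1 is z+ s / z s+, so z s+ is a parental gamete class with expected frequency (1 − r)/2 = 0.798/2 = 0.3990.
That is 0.3990 = 39.9% of the progeny.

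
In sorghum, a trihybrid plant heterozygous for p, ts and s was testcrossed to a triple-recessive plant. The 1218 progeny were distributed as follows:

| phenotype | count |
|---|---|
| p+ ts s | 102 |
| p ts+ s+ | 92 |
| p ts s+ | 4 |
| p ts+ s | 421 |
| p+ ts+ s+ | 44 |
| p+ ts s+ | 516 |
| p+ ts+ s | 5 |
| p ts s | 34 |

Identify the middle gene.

The two most frequent reciprocal classes, p ts+ s and p+ ts s+, are the parental types, so the F1 was p ts+ s / p+ ts s+.
The two rarest classes, p+ ts+ s and p ts s+, are the double crossovers. Comparing them with the parentals, only the p allele has switched, so p is the middle locus and the order is ts – p – s.

p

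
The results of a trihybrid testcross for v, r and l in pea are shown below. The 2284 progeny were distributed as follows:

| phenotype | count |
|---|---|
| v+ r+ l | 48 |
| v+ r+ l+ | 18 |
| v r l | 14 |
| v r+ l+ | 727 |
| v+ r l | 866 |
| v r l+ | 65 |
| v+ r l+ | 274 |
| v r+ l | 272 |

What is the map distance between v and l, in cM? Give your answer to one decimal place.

25.3 cM

The two most frequent reciprocal classes, v r+ l+ and v+ r l, are the parental types, so the F1 was v r+ l+ / v+ r l.
The two rarest classes, v+ r+ l+ and v r l, are the double crossovers. Comparing them with the parentals, only the v allele has switched, so v is the middle locus and the order is l – v – r.
Crossovers in the l–v interval produce the single-crossover classes v r+ l and v+ r l+ (272 + 274 = 546) plus the double crossovers (32).
RF(l–v) = (546 + 32) / 2284 = 578/2284 = 0.2531 → 25.3 cM.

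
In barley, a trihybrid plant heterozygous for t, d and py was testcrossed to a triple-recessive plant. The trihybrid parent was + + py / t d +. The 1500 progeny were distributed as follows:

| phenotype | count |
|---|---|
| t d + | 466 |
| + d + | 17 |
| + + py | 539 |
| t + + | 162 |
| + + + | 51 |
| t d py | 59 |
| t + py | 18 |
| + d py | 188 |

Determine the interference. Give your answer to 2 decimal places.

0.06

The two rarest classes, t + py and + d +, are the double crossovers. Comparing them with the parentals, only the t allele has switched, so t is the middle locus and the order is py – t – d.
py–t: (110 + 35)/1500 = 0.0967; t–d: (350 + 35)/1500 = 0.2567.
Expected DCO frequency = 0.0967 × 0.2567 ≈ 0.02482; observed = 35/1500 ≈ 0.02333.
Coefficient of coincidence = 0.02333/0.02482 ≈ 0.94; interference = 1 − 0.94 = 0.06.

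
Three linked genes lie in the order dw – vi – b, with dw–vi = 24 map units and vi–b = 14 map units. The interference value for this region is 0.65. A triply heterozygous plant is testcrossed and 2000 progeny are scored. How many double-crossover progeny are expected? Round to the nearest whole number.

Map distances give recombination frequencies of 0.240 and 0.140 for the two intervals.
With interference 0.65 (so coincidence = 0.35), expected double-crossover frequency = 0.240 × 0.140 × 0.35 = 0.01176.
Expected number = 0.01176 × 2000 = 23.52 ≈ 24.

24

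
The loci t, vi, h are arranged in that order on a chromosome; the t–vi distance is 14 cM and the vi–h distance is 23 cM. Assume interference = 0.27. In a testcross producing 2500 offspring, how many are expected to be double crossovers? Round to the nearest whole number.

Map distances give recombination frequencies of 0.140 and 0.230 for the two intervals.
With interference 0.27 (so coincidence = 0.73), expected double-crossover frequency = 0.140 × 0.230 × 0.73 = 0.02351.
Expected number = 0.02351 × 2500 = 58.77 ≈ 59.

59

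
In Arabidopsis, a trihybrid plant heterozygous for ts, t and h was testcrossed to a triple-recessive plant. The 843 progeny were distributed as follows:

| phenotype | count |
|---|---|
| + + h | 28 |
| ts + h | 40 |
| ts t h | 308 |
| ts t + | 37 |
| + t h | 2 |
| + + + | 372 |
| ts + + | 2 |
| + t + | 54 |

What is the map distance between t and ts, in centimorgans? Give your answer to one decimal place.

The two most frequent reciprocal classes, + + + and ts t h, are the parental types, so the F1 was + + + / ts t h.
The two rarest classes, ts + + and + t h, are the double crossovers. Comparing them with the parentals, only the ts allele has switched, so ts is the middle locus and the order is t – ts – h.
Crossovers in the t–ts interval produce the single-crossover classes + t + and ts + h (54 + 40 = 94) plus the double crossovers (4).
RF(t–ts) = (94 + 4) / 843 = 98/843 = 0.1163 → 11.6 centimorgans.

11.6 centimorgans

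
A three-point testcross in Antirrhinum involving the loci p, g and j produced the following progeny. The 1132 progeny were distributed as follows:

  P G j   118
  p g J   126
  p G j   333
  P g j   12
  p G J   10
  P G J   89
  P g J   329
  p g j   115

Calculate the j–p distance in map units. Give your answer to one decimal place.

The two most frequent reciprocal classes, P g J and p G j, are the parental types, so the F1 was P g J / p G j.
The two rarest classes, P g j and p G J, are the double crossovers. Comparing them with the parentals, only the j allele has switched, so j is the middle locus and the order is p – j – g.
Crossovers in the p–j interval produce the single-crossover classes p g J and P G j (126 + 118 = 244) plus the double crossovers (22).
RF(p–j) = (244 + 22) / 1132 = 266/1132 = 0.2350 → 23.5 map units.

23.5 map units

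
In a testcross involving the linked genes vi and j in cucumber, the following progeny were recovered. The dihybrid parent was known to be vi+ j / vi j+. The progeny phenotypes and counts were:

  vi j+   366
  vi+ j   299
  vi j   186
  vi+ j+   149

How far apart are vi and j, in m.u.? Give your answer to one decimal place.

33.5 m.u.

The recombinant classes are vi+ j+ and vi j: 149 + 186 = 335.
Recombination frequency = 335/1000 = 0.3350 ≈ 33.5%, i.e. 33.5 m.u.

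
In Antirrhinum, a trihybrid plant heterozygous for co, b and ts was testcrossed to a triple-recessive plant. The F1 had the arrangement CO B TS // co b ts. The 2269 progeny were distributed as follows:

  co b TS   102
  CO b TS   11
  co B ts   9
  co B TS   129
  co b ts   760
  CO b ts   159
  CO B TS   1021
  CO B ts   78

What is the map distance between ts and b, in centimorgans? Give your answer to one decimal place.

The two rarest classes, CO b TS and co B ts, are the double crossovers. Comparing them with the parentals, only the b allele has switched, so b is the middle locus and the order is co – b – ts.
Crossovers in the b–ts interval produce the single-crossover classes CO B ts and co b TS (78 + 102 = 180) plus the double crossovers (20).
RF(b–ts) = (180 + 20) / 2269 = 200/2269 = 0.0881 → 8.8 centimorgans.

8.8 centimorgans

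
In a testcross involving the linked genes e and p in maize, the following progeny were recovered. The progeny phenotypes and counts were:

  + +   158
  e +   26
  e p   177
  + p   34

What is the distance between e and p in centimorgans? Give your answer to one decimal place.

The two most frequent classes, + + (158) and e p (177), are the parental types, so the F1 was + + / e p.
The recombinant classes are + p and e +: 34 + 26 = 60.
Recombination frequency = 60/395 = 0.1519 ≈ 15.2%, i.e. 15.2 centimorgans.

15.2 centimorgans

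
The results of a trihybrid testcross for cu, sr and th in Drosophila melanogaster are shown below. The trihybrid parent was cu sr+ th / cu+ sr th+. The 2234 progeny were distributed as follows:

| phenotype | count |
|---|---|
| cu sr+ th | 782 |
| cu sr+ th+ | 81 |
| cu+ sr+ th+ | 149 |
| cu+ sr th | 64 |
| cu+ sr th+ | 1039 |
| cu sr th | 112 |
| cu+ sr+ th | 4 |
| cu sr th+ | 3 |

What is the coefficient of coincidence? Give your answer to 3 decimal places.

0.384

The two rarest classes, cu+ sr+ th and cu sr th+, are the double crossovers. Comparing them with the parentals, only the cu allele has switched, so cu is the middle locus and the order is th – cu – sr.
th–cu: (145 + 7)/2234 = 0.0680; cu–sr: (261 + 7)/2234 = 0.1200.
Expected DCO frequency = 0.0680 × 0.1200 ≈ 0.00816; observed = 7/2234 ≈ 0.00313.
Coefficient of coincidence = 0.00313/0.00816 ≈ 0.384.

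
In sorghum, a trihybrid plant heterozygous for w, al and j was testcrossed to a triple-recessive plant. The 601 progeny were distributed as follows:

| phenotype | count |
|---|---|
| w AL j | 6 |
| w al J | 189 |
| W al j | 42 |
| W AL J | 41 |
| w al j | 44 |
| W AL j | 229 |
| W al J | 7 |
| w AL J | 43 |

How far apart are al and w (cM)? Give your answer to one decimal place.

16.3 cM

The two most frequent reciprocal classes, W AL j and w al J, are the parental types, so the F1 was W AL j / w al J.
The two rarest classes, w AL j and W al J, are the double crossovers. Comparing them with the parentals, only the w allele has switched, so w is the middle locus and the order is al – w – j.
Crossovers in the al–w interval produce the single-crossover classes W al j and w AL J (42 + 43 = 85) plus the double crossovers (13).
RF(al–w) = (85 + 13) / 601 = 98/601 = 0.1631 → 16.3 cM.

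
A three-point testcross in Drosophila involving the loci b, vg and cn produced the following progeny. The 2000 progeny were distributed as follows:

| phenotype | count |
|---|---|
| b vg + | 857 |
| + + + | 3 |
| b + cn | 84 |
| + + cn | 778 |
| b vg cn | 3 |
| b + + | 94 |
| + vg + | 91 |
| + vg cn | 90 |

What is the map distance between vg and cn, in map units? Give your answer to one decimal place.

The two most frequent reciprocal classes, + + cn and b vg +, are the parental types, so the F1 was + + cn / b vg +.
The two rarest classes, + + + and b vg cn, are the double crossovers. Comparing them with the parentals, only the cn allele has switched, so cn is the middle locus and the order is vg – cn – b.
Crossovers in the vg–cn interval produce the single-crossover classes + vg cn and b + + (90 + 94 = 184) plus the double crossovers (6).
RF(vg–cn) = (184 + 6) / 2000 = 190/2000 = 0.0950 → 9.5 map units.

9.5 map units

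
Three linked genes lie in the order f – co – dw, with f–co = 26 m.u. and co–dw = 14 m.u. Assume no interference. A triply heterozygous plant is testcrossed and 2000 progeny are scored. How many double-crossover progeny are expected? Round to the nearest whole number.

Map distances give recombination frequencies of 0.260 and 0.140 for the two intervals.
With no interference, expected double-crossover frequency = 0.260 × 0.140 = 0.03640.
Expected number = 0.03640 × 2000 = 72.80 ≈ 73.

73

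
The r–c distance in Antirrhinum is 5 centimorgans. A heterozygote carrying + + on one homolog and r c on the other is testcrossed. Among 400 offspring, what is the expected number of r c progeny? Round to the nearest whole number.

A map distance of 5 centimorgans corresponds to a recombination frequency of 0.050.
The F1 is + + / r c, so r c is a parental gamete class with expected frequency (1 − r)/2 = 0.950/2 = 0.4750.
Expected number = 0.4750 × 400 = 190.00 ≈ 190.

190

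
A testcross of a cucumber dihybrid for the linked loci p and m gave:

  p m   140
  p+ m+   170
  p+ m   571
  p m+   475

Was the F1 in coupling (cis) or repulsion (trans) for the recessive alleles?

The two most frequent classes are p+ m (571) and p m+ (475); these are the parental (non-recombinant) types.
So the F1 carried p+ m on one chromosome and p m+ on the other — the recessive alleles are on opposite chromosomes (trans / repulsion).

trans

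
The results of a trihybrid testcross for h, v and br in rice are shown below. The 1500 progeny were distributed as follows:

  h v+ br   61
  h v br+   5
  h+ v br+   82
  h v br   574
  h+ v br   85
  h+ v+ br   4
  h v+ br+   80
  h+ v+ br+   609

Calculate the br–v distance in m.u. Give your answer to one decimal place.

10.1 m.u.

The two most frequent reciprocal classes, h+ v+ br+ and h v br, are the parental types, so the F1 was h+ v+ br+ / h v br.
The two rarest classes, h+ v+ br and h v br+, are the double crossovers. Comparing them with the parentals, only the br allele has switched, so br is the middle locus and the order is v – br – h.
Crossovers in the v–br interval produce the single-crossover classes h+ v br+ and h v+ br (82 + 61 = 143) plus the double crossovers (9).
RF(v–br) = (143 + 9) / 1500 = 152/1500 = 0.1013 → 10.1 m.u.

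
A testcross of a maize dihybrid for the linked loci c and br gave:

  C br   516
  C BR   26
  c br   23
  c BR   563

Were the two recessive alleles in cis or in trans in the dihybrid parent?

The two most frequent classes are C br (516) and c BR (563); these are the parental (non-recombinant) types.
So the F1 carried C br on one chromosome and c BR on the other — the recessive alleles are on opposite chromosomes (trans / repulsion).

trans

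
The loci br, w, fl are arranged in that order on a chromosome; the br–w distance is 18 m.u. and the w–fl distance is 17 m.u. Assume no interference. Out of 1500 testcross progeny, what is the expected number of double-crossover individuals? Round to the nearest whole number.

46

Map distances give recombination frequencies of 0.180 and 0.170 for the two intervals.
With no interference, expected double-crossover frequency = 0.180 × 0.170 = 0.03060.
Expected number = 0.03060 × 1500 = 45.90 ≈ 46.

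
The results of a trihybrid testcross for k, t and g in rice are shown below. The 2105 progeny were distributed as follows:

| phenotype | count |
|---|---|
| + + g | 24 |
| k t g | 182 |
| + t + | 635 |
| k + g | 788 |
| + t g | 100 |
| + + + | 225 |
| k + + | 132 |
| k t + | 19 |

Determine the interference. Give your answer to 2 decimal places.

0.27

The two most frequent reciprocal classes, k + g and + t +, are the parental types, so the F1 was k + g / + t +.
The two rarest classes, + + g and k t +, are the double crossovers. Comparing them with the parentals, only the k allele has switched, so k is the middle locus and the order is t – k – g.
t–k: (407 + 43)/2105 = 0.2138; k–g: (232 + 43)/2105 = 0.1306.
Expected DCO frequency = 0.2138 × 0.1306 ≈ 0.02792; observed = 43/2105 ≈ 0.02043.
Coefficient of coincidence = 0.02043/0.02792 ≈ 0.73; interference = 1 − 0.73 = 0.27.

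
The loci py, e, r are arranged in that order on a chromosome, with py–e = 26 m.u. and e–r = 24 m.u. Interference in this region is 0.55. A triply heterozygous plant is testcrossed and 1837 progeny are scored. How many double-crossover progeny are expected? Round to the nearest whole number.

Map distances give recombination frequencies of 0.260 and 0.240 for the two intervals.
With interference 0.55 (so coincidence = 0.45), expected double-crossover frequency = 0.260 × 0.240 × 0.45 = 0.02808.
Expected number = 0.02808 × 1837 = 51.58 ≈ 52.

52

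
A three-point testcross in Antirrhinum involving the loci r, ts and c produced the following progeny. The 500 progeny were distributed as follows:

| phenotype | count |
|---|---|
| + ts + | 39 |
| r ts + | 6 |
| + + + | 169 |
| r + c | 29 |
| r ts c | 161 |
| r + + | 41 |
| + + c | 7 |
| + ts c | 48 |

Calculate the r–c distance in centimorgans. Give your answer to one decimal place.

The two most frequent reciprocal classes, r ts c and + + +, are the parental types, so the F1 was r ts c / + + +.
The two rarest classes, r ts + and + + c, are the double crossovers. Comparing them with the parentals, only the c allele has switched, so c is the middle locus and the order is ts – c – r.
Crossovers in the c–r interval produce the single-crossover classes + ts c and r + + (48 + 41 = 89) plus the double crossovers (13).
RF(c–r) = (89 + 13) / 500 = 102/500 = 0.2040 → 20.4 centimorgans.

20.4 centimorgans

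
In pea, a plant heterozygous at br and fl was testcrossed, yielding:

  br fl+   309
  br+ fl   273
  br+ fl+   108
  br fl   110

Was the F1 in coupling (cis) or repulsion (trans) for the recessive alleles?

trans

The two most frequent classes are br+ fl (273) and br fl+ (309); these are the parental (non-recombinant) types.
So the F1 carried br+ fl on one chromosome and br fl+ on the other — the recessive alleles are on opposite chromosomes (trans / repulsion).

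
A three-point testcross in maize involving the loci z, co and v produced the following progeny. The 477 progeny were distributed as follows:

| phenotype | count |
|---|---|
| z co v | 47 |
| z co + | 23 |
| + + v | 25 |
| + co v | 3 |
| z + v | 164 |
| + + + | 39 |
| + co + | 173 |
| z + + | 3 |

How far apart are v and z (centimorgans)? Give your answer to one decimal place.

The two most frequent reciprocal classes, + co + and z + v, are the parental types, so the F1 was + co + / z + v.
The two rarest classes, + co v and z + +, are the double crossovers. Comparing them with the parentals, only the v allele has switched, so v is the middle locus and the order is z – v – co.
Crossovers in the z–v interval produce the single-crossover classes z co + and + + v (23 + 25 = 48) plus the double crossovers (6).
RF(z–v) = (48 + 6) / 477 = 54/477 = 0.1132 → 11.3 centimorgans.

11.3 centimorgans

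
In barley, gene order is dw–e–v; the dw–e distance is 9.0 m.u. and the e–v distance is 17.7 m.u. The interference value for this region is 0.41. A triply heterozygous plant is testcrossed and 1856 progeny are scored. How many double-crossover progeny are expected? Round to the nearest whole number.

Map distances give recombination frequencies of 0.090 and 0.177 for the two intervals.
With interference 0.41 (so coincidence = 0.59), expected double-crossover frequency = 0.090 × 0.177 × 0.59 = 0.00940.
Expected number = 0.00940 × 1856 = 17.44 ≈ 17.

17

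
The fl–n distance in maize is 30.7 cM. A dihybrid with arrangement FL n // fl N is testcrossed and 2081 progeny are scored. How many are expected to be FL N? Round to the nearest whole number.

A map distance of 30.7 cM corresponds to a recombination frequency of 0.307.
The F1 is FL n / fl N, so FL N is a recombinant gamete class with expected frequency r/2 = 0.307/2 = 0.1535.
Expected number = 0.1535 × 2081 = 319.43 ≈ 319.

319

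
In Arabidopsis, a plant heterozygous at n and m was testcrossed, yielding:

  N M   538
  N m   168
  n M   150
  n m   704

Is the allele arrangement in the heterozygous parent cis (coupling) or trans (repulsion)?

The two most frequent classes are N M (538) and n m (704); these are the parental (non-recombinant) types.
So the F1 carried N M on one chromosome and n m on the other — the recessive alleles are on the same chromosome (cis / coupling).

cis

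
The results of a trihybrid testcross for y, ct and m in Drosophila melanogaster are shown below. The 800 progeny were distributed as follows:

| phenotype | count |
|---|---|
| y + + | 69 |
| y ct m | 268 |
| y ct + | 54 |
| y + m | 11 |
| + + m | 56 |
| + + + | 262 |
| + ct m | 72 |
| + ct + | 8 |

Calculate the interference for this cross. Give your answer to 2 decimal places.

The two most frequent reciprocal classes, + + + and y ct m, are the parental types, so the F1 was + + + / y ct m.
The two rarest classes, + ct + and y + m, are the double crossovers. Comparing them with the parentals, only the ct allele has switched, so ct is the middle locus and the order is m – ct – y.
m–ct: (110 + 19)/800 = 0.1613; ct–y: (141 + 19)/800 = 0.2000.
Expected DCO frequency = 0.1613 × 0.2000 ≈ 0.03226; observed = 19/800 ≈ 0.02375.
Coefficient of coincidence = 0.02375/0.03226 ≈ 0.74; interference = 1 − 0.74 = 0.26.

0.26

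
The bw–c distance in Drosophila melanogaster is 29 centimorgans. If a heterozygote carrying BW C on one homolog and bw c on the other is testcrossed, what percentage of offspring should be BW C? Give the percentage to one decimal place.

35.5%

A map distance of 29 centimorgans corresponds to a recombination frequency of 0.290.
The F1 is BW C / bw c, so BW C is a parental gamete class with expected frequency (1 − r)/2 = 0.710/2 = 0.3550.
That is 0.3550 = 35.5% of the progeny.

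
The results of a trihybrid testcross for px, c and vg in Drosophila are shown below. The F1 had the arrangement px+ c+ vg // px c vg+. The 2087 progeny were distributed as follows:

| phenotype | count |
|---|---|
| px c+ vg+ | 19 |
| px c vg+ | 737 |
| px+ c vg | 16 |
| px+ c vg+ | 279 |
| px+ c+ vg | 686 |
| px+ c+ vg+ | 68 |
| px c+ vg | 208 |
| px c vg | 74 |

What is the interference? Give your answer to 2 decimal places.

The two rarest classes, px+ c vg and px c+ vg+, are the double crossovers. Comparing them with the parentals, only the c allele has switched, so c is the middle locus and the order is px – c – vg.
px–c: (487 + 35)/2087 = 0.2501; c–vg: (142 + 35)/2087 = 0.0848.
Expected DCO frequency = 0.2501 × 0.0848 ≈ 0.02121; observed = 35/2087 ≈ 0.01677.
Coefficient of coincidence = 0.01677/0.02121 ≈ 0.79; interference = 1 − 0.79 = 0.21.

0.21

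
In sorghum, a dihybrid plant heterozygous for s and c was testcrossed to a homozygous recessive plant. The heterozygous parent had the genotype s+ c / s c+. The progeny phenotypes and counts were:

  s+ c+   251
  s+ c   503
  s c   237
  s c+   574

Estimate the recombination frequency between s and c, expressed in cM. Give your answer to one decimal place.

The recombinant classes are s+ c+ and s c: 251 + 237 = 488.
Recombination frequency = 488/1565 = 0.3118 ≈ 31.2%, i.e. 31.2 cM.

31.2 cM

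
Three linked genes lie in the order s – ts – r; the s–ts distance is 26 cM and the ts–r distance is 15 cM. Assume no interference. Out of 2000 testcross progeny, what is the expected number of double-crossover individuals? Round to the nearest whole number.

Map distances give recombination frequencies of 0.260 and 0.150 for the two intervals.
With no interference, expected double-crossover frequency = 0.260 × 0.150 = 0.03900.
Expected number = 0.03900 × 2000 = 78.00 ≈ 78.

78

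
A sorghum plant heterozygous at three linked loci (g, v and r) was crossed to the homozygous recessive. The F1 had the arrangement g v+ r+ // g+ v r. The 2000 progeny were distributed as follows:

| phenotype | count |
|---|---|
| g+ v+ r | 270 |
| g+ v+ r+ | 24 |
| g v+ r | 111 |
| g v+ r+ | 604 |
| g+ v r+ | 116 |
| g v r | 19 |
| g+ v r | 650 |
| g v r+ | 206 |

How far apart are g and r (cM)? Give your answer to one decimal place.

The two rarest classes, g+ v+ r+ and g v r, are the double crossovers. Comparing them with the parentals, only the g allele has switched, so g is the middle locus and the order is r – g – v.
Crossovers in the r–g interval produce the single-crossover classes g v+ r and g+ v r+ (111 + 116 = 227) plus the double crossovers (43).
RF(r–g) = (227 + 43) / 2000 = 270/2000 = 0.1350 → 13.5 cM.

13.5 cM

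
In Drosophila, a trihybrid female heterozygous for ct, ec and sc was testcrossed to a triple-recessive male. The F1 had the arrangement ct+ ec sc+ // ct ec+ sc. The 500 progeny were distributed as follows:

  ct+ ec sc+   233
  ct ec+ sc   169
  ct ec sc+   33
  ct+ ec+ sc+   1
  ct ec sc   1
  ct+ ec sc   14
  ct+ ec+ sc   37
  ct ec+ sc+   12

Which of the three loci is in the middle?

ec

The two rarest classes, ct+ ec+ sc+ and ct ec sc, are the double crossovers. Comparing them with the parentals, only the ec allele has switched, so ec is the middle locus and the order is ct – ec – sc.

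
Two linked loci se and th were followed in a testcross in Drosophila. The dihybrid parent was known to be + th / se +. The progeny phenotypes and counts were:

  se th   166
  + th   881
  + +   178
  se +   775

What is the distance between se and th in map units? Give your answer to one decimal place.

The recombinant classes are + + and se th: 178 + 166 = 344.
Recombination frequency = 344/2000 = 0.1720 ≈ 17.2%, i.e. 17.2 map units.

17.2 map units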